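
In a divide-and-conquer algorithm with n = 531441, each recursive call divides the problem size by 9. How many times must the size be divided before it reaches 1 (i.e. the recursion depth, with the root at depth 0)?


Number of divisions = log_9(531441)
Sizes: 531441 -> 59049 -> 6561 -> 729 -> 81 -> 9 -> 1 (6 divisions)
Recursion depth = 6


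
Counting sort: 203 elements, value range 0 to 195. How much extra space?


n = 203 (output array)
k = 196 (count array for 196 distinct values)
Extra space = 203 + 196 = 399


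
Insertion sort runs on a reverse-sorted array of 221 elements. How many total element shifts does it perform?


Sum of shifts = 1 + 2 + 3 + ... + 220
= 221 * 220 / 2
= 48620 / 2
= 24310


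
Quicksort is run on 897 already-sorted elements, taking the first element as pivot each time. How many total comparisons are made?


Sum of comparisons per partition:
896 + 895 + ... + 1 + 0
= 897 * (897 - 1) / 2
= 897 * 896 / 2
= 401856


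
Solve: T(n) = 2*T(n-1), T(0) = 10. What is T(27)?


Unrolling:
T(27) = 2*T(26) = 2^2*T(25) = ... = 2^27*T(0)
= 2^27 * 10
= 134217728 * 10 = 1342177280


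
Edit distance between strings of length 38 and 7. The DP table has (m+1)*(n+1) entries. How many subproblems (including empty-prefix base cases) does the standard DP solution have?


The table includes base cases (empty prefixes).
Rows: (m+1) = 39
Columns: (n+1) = 8
Total = 39 * 8 = 312


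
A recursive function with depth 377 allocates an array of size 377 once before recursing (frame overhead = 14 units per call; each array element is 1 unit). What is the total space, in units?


Array allocation: 377 units (allocated once)
Stack frames: 377 deep * 14 per frame = 5278 units
Total = 377 + 5278 = 5655


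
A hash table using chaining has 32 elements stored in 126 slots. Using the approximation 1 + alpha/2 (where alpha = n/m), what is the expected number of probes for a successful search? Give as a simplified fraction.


Load factor alpha = n/m = 32/126
Expected probes = 1 + alpha/2 = 1 + 32/(2*126)
= 1 + 32/252
= 252/252 + 32/252
= 284/252
Simplify: 71/63


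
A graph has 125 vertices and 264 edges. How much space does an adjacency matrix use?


Adjacency matrix: V x V grid of entries
Space = V^2 = 125^2 = 125 * 125 = 15625


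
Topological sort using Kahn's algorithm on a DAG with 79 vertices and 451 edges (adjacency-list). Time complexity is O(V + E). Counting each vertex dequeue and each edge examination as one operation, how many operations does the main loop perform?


Kahn's algorithm:
  1. Compute in-degrees: O(V + E)
  2. Process queue: each vertex dequeued once (O(V))
     each edge examined once (O(E))
Total = V + E = 79 + 451 = 530


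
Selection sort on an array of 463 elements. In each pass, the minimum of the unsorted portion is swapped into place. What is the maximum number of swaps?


Selection sort performs one swap per pass:
  Pass 1: find min in positions 0 to 462, swap with position 0
  Pass 2: find min in positions 1 to 462, swap with position 1
  Pass 3: find min in positions 2 to 462, swap with position 2
  Pass 4: find min in positions 3 to 462, swap with position 3
  Pass 5: find min in positions 4 to 462, swap with position 4
  ... (457 more passes)
Total passes (and swaps) = n - 1 = 463 - 1 = 462


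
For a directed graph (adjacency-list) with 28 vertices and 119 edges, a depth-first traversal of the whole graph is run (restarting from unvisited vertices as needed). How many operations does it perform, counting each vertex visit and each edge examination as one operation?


A full DFS traversal visits each vertex once and examines each edge once.
V = 28
E = 119
Sum = 28 + 119 = 147


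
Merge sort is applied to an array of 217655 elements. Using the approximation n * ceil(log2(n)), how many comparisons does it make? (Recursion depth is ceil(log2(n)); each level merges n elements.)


Merge sort divides the array into halves recursively.
Number of levels = ceil(log2(217655)) = 18
At each level, approximately n = 217655 comparisons are needed for merging.
Total comparisons ~ n * ceil(log2(n)) = 217655 * 18 = 3917790


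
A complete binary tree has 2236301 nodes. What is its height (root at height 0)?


In a complete binary tree, level k holds nodes 2^k .. 2^(k+1)-1 (1-indexed).
Height = floor(log2(n)) = floor(log2(2236301)) = 21
Check: 2^21 = 2097152 <= 2236301 < 4194304 = 2^22


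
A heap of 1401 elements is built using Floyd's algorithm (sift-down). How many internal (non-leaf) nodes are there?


Leaf nodes occupy roughly half the array.
Sift-down is called for each internal node, starting from the last one.
Internal nodes = floor(n/2) = floor(1401/2) = 700


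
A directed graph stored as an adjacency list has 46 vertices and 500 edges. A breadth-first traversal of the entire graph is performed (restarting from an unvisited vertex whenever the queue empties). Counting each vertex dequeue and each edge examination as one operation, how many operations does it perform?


A full BFS traversal dequeues each vertex once and examines each edge once.
Vertex visits: 46
Edge visits: 500
V + E = 46 + 500 = 546


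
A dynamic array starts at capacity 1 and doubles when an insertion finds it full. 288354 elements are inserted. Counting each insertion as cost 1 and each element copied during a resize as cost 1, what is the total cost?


n = 288354
Insertion costs: 288354
Resizes copy 1, 2, 4, ... up to the largest power of 2 that is <= n-1 = 288353, i.e. 262144.
Copy costs = 1 + 2 + 4 + 8 + 16 + 32 + 64 + 128 + 256 + 512 + 1024 + 2048 + 4096 + 8192 + 16384 + 32768 + 65536 + 131072 + 262144 = 524287
Total = 288354 + 524287 = 812641


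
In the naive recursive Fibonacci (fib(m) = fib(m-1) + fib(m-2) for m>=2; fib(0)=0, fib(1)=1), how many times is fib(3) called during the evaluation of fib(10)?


Let N(m) = number of times fib(m) is called while evaluating fib(10).
N(10) = 1 (the initial call).
N(9) = 1 (only fib(10) calls it).
For 1 <= m <= 8: fib(m) is called by fib(m+1) and fib(m+2), so
  N(m) = N(m+1) + N(m+2).
fib(0) is called only by fib(2), so N(0) = N(2).
Walk down from m=10:
  N(10)=1, N(9)=1, N(8)=2, N(7)=3, N(6)=5, N(5)=8, N(4)=13, N(3)=21
N(3) = 21


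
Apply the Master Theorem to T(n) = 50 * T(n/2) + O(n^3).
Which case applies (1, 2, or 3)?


The Master Theorem: T(n) = a*T(n/b) + O(n^c)
  a = 50, b = 2, c = 3
log_b(a) = log_2(50) ~ 5.644
Compare b^c with a: 2^3 = 8 < 50, so c < log_b(a).
Since c < log_b(a), Case 1 applies.
T(n) = O(n^(log_2 50)) ~ O(n^5.644)
Master Theorem case = 1


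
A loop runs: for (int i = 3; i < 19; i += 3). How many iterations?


Loop starts at i = 3, increments by 3, stops when i >= 19.
Number of iterations = ceil((19 - 3) / 3)
= ceil(16 / 3)
= 6


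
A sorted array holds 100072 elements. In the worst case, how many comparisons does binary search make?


Halving sequence: 100072 -> 50036 -> 25018 -> 12509 -> 6254 -> 3127 -> 1563 -> 781 -> 390 -> 195 -> 97 -> 48 -> 24 -> 12 -> 6 -> 3 -> 1
Number of halvings = 16
Max comparisons = 16 + 1 = 17


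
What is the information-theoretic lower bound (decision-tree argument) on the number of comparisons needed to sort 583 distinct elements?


A binary decision tree of height h has at most 2^h leaves and needs at least n! of them, so h >= ceil(log2(n!)).
583! is far too large to multiply out, so use Stirling's series:
  ln(n!) ~ n ln n - n + (1/2) ln(2 pi n) + 1/(12n)  (error below 1/(360 n^3), negligible here)
  ln(583) = 6.3681872
  n ln n = 583 * 6.3681872 = 3712.6531
  (1/2) ln(2 pi * 583) = (1/2) ln(3663.0970) = 4.1030
  1/(12*583) = 0.0001
  ln(583!) ~ 3712.6531 - 583 + 4.1030 + 0.0001 = 3133.7562
Convert to base 2: log2(583!) = 3133.7562 / ln 2 = 3133.7562 / 0.69314718 = 4521.0545
ceil(4521.0545) = 4522


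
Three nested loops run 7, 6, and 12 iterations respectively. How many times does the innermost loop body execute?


Loop 1 (outermost): 7 iterations
Loop 2 (middle): 6 iterations per outer
Loop 3 (innermost): 12 iterations per middle
Total = 7 * 6 * 12 = 504


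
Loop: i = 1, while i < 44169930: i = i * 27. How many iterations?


i multiplies by 27 each step:
i = 1 -> 27 -> 729 -> 19683 -> 531441 -> 14348907 -> 387420489 (stop)
Iterations = ceil(log_27(44169930)) = 6


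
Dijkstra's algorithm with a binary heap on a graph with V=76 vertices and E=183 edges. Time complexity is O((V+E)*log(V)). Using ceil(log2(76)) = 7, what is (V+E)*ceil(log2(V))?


Dijkstra with a binary heap: each vertex is extracted once, each edge may relax once.
Each heap operation costs O(log V).
V + E = 76 + 183 = 259
ceil(log2(76)) = 7 (since 2^6 = 64 < 76 <= 128 = 2^7)
Total heap work = (V+E) * ceil(log2(V)) = 259 * 7 = 1813


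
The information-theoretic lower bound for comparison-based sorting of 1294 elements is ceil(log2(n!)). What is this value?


A binary decision tree of height h has at most 2^h leaves and needs at least n! of them, so h >= ceil(log2(n!)).
1294! is far too large to multiply out, so use Stirling's series:
  ln(n!) ~ n ln n - n + (1/2) ln(2 pi n) + 1/(12n)  (error below 1/(360 n^3), negligible here)
  ln(1294) = 7.1654935
  n ln n = 1294 * 7.1654935 = 9272.1486
  (1/2) ln(2 pi * 1294) = (1/2) ln(8130.4418) = 4.5017
  1/(12*1294) = 0.0001
  ln(1294!) ~ 9272.1486 - 1294 + 4.5017 + 0.0001 = 7982.6504
Convert to base 2: log2(1294!) = 7982.6504 / ln 2 = 7982.6504 / 0.69314718 = 11516.5302
ceil(11516.5302) = 11517


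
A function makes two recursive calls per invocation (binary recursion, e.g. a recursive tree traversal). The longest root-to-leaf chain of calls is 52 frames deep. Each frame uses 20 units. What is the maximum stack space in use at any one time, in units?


Binary recursion: the two calls run one after the other, so only one root-to-leaf chain of frames is on the stack at a time.
Maximum depth (longest chain) = 52 frames
Each frame = 20 units
Max stack space = 52 * 20 = 1040


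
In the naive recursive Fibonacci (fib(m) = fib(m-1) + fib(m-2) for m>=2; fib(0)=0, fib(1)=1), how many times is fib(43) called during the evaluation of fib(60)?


Let N(m) = number of times fib(m) is called while evaluating fib(60).
N(60) = 1 (the initial call).
N(59) = 1 (only fib(60) calls it).
For 1 <= m <= 58: fib(m) is called by fib(m+1) and fib(m+2), so
  N(m) = N(m+1) + N(m+2).
fib(0) is called only by fib(2), so N(0) = N(2).
Walk down from m=60:
  N(60)=1, N(59)=1, N(58)=2, N(57)=3, N(56)=5, N(55)=8, N(54)=13, N(53)=21, N(52)=34, N(51)=55, N(50)=89, N(49)=144, N(48)=233, N(47)=377, N(46)=610, N(45)=987, N(44)=1597, N(43)=2584
N(43) = 2584


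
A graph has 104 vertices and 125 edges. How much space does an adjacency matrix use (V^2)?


Adjacency matrix: V x V grid of entries
Space = V^2 = 104^2 = 104 * 104 = 10816


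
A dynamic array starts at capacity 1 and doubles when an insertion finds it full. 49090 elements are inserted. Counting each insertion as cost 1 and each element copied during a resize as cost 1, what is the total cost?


n = 49090
Insertion costs: 49090
Resizes copy 1, 2, 4, ... up to the largest power of 2 that is <= n-1 = 49089, i.e. 32768.
Copy costs = 1 + 2 + 4 + 8 + 16 + 32 + 64 + 128 + 256 + 512 + 1024 + 2048 + 4096 + 8192 + 16384 + 32768 = 65535
Total = 49090 + 65535 = 114625


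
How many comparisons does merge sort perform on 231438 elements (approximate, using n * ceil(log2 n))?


Recursion depth: ceil(log2(231438)) = 18
Each recursion level merges n = 231438 elements
Total = 231438 * 18 = 4165884


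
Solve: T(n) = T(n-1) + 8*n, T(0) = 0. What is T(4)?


Expanding the recurrence:
T(4) = T(3) + 8*4
       = T(2) + 8*3 + 8*4
       ...
       = T(0) + 8*(1 + 2 + ... + 4)
       = 0 + 8 * 4*5/2
       = 0 + 8 * 10
       = 0 + 80 = 80


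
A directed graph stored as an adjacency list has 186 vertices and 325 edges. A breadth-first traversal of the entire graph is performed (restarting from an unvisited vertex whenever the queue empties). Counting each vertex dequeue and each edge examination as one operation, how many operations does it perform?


A full BFS traversal dequeues each vertex once and examines each edge once.
Vertex visits: 186
Edge visits: 325
V + E = 186 + 325 = 511


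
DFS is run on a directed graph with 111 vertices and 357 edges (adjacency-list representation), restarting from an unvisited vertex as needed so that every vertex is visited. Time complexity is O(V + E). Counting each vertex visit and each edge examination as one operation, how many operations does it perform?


A full DFS traversal processes each vertex exactly once (push/pop on stack).
Each directed edge is examined once.
V = 111, E = 357
V + E = 468


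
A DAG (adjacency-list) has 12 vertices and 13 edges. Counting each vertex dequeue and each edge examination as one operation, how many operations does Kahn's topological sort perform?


V = 12 (vertex processing)
E = 13 (edge processing)
V + E = 12 + 13 = 25


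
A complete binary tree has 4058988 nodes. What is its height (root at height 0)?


In a complete binary tree, level k holds nodes 2^k .. 2^(k+1)-1 (1-indexed).
Height = floor(log2(n)) = floor(log2(4058988)) = 21
Check: 2^21 = 2097152 <= 4058988 < 4194304 = 2^22


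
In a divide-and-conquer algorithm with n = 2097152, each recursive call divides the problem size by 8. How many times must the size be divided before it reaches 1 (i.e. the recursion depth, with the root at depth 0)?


Number of divisions = log_8(2097152)
Sizes: 2097152 -> 262144 -> 32768 -> 4096 -> 512 -> 64 -> 8 -> 1 (7 divisions)
Recursion depth = 7


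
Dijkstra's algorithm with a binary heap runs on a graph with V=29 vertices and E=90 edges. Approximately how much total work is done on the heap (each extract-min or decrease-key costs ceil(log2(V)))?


Dijkstra with a binary heap: each vertex is extracted once, each edge may relax once.
Each heap operation costs O(log V).
V + E = 29 + 90 = 119
ceil(log2(29)) = 5 (since 2^4 = 16 < 29 <= 32 = 2^5)
Total heap work = (V+E) * ceil(log2(V)) = 119 * 5 = 595


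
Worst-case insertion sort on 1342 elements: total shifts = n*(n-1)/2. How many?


Sum of shifts = 1 + 2 + 3 + ... + 1341
= 1342 * 1341 / 2
= 1799622 / 2
= 899811


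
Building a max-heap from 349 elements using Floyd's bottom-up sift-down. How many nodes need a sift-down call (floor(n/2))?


In a heap of 349 elements (0-indexed array):
  Last element index: 348
  Parent of last element: floor((348 - 1) / 2) = 173
  Internal nodes: indices 0 to 173
  Count = floor(349/2) = 174


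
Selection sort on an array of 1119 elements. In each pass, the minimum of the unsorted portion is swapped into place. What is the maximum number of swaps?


Selection sort performs one swap per pass:
  Pass 1: find min in positions 0 to 1118, swap with position 0
  Pass 2: find min in positions 1 to 1118, swap with position 1
  Pass 3: find min in positions 2 to 1118, swap with position 2
  Pass 4: find min in positions 3 to 1118, swap with position 3
  Pass 5: find min in positions 4 to 1118, swap with position 4
  ... (1113 more passes)
Total passes (and swaps) = n - 1 = 1119 - 1 = 1118


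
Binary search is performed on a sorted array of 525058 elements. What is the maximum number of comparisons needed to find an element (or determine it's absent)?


Binary search halves the search space each comparison:
  Step 1: search space = 525058 -> 262529
  Step 2: search space = 262529 -> 131264
  Step 3: search space = 131264 -> 65632
  Step 4: search space = 65632 -> 32816
  Step 5: search space = 32816 -> 16408
  Step 6: search space = 16408 -> 8204
  Step 7: search space = 8204 -> 4102
  Step 8: search space = 4102 -> 2051
  Step 9: search space = 2051 -> 1025
  Step 10: search space = 1025 -> 512
  Step 11: search space = 512 -> 256
  Step 12: search space = 256 -> 128
  Step 13: search space = 128 -> 64
  Step 14: search space = 64 -> 32
  Step 15: search space = 32 -> 16
  Step 16: search space = 16 -> 8
  Step 17: search space = 8 -> 4
  Step 18: search space = 4 -> 2
  Step 19: search space = 2 -> 1
  Step 20: search space = 1 (final check)
Maximum comparisons = floor(log2(525058)) + 1 = 19 + 1 = 20


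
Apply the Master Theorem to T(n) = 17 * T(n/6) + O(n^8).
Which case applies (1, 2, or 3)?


The Master Theorem: T(n) = a*T(n/b) + O(n^c)
  a = 17, b = 6, c = 8
log_b(a) = log_6(17) ~ 1.581
Compare b^c with a: 6^8 = 1679616 > 17, so c > log_b(a).
Since c > log_b(a), Case 3 applies.
T(n) = O(n^8)
Master Theorem case = 3


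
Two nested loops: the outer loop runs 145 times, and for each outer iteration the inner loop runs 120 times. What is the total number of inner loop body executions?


Outer loop: 145 iterations
Inner loop: 120 iterations per outer iteration
Total = 145 * 120 = 17400


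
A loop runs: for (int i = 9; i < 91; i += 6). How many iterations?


Loop starts at i = 9, increments by 6, stops when i >= 91.
Number of iterations = ceil((91 - 9) / 6)
= ceil(82 / 6)
= 14


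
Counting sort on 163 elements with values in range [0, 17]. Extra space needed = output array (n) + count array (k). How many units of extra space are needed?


Output array size: 163 (to store sorted result)
Count array size: 18 (one slot per possible value, range 0 to 17)
Total extra space = 163 + 18 = 181


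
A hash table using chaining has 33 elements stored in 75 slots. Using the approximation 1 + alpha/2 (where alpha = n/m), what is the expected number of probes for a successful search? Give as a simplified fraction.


Load factor alpha = n/m = 33/75
Expected probes = 1 + alpha/2 = 1 + 33/(2*75)
= 1 + 33/150
= 150/150 + 33/150
= 183/150
Simplify: 61/50


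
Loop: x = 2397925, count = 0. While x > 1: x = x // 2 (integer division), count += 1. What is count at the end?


The variable x halves each step:
x = 2397925 -> 1198962 -> 599481 -> 299740 -> 149870 -> 74935 -> 37467 -> 18733 -> 9366 -> 4683 -> 2341 -> 1170 -> 585 -> 292 -> 146 -> 73 -> 36 -> 18 -> 9 -> 4 -> 2 -> 1
Number of halvings = floor(log2(2397925)) = 21


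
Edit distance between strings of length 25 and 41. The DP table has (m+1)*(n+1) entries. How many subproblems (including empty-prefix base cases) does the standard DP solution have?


The table includes base cases (empty prefixes).
Rows: (m+1) = 26
Columns: (n+1) = 42
Total = 26 * 42 = 1092


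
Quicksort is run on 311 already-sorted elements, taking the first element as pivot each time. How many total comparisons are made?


Sum of comparisons per partition:
310 + 309 + ... + 1 + 0
= 311 * (311 - 1) / 2
= 311 * 310 / 2
= 48205


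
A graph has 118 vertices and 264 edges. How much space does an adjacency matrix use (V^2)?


Adjacency matrix: V x V grid of entries
Space = V^2 = 118^2 = 118 * 118 = 13924


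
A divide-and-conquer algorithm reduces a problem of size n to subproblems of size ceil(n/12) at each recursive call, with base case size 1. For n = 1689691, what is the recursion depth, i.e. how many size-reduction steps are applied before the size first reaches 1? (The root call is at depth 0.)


Each step divides the size by 12 (rounding up); after k steps the size is ceil(n/12^k), which equals 1 exactly when 12^k >= n.
So the depth is the smallest k with 12^k >= 1689691, i.e. ceil(log_12(1689691)).
12^5 = 248832 < 1689691 <= 2985984 = 12^6
Recursion depth = 6


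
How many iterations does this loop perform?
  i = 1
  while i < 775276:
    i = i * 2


The loop variable doubles each iteration:
i = 1 -> 2 -> 4 -> 8 -> 16 -> 32 -> 64 -> 128 -> 256 -> 512 -> 1024 -> 2048 -> 4096 -> 8192 -> 16384 -> 32768 -> 65536 -> 131072 -> 262144 -> 524288 -> 1048576 (stop, 1048576 >= 775276)
Number of doublings = ceil(log2(775276)) = 20


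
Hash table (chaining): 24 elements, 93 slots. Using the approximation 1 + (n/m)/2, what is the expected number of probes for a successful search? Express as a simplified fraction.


Computing expected probes:
alpha = 24/93
= 1 + alpha/2
= 1 + 24/(2*93)
= (2*93 + 24) / (2*93)
= 210/186 = 35/31


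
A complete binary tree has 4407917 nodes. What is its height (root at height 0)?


In a complete binary tree, level k holds nodes 2^k .. 2^(k+1)-1 (1-indexed).
Height = floor(log2(n)) = floor(log2(4407917)) = 22
Check: 2^22 = 4194304 <= 4407917 < 8388608 = 2^23


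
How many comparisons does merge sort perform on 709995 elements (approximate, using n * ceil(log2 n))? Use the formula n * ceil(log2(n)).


Recursion depth: ceil(log2(709995)) = 20
Each recursion level merges n = 709995 elements
Total = 709995 * 20 = 14199900


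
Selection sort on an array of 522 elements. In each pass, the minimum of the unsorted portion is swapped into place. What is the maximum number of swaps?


Selection sort performs one swap per pass:
  Pass 1: find min in positions 0 to 521, swap with position 0
  Pass 2: find min in positions 1 to 521, swap with position 1
  Pass 3: find min in positions 2 to 521, swap with position 2
  Pass 4: find min in positions 3 to 521, swap with position 3
  Pass 5: find min in positions 4 to 521, swap with position 4
  ... (516 more passes)
Total passes (and swaps) = n - 1 = 522 - 1 = 521


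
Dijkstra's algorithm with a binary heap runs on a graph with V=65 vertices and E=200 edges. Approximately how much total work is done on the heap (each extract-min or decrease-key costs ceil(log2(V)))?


Dijkstra with a binary heap: each vertex is extracted once, each edge may relax once.
Each heap operation costs O(log V).
V + E = 65 + 200 = 265
ceil(log2(65)) = 7 (since 2^6 = 64 < 65 <= 128 = 2^7)
Total heap work = (V+E) * ceil(log2(V)) = 265 * 7 = 1855


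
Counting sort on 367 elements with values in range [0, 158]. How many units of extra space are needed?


Output array size: 367 (to store sorted result)
Count array size: 159 (one slot per possible value, range 0 to 158)
Total extra space = 367 + 159 = 526


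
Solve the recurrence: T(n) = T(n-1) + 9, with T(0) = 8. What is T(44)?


Unrolling the recurrence:
T(44) = T(43) + 9
       = T(42) + 9 + 9
       = T(41) + 9*3
       ...
       = T(0) + 9*44
       = 8 + 396 = 404


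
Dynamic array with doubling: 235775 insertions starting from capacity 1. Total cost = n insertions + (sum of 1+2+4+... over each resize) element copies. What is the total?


n = 235775
Insertion costs: 235775
Resizes copy 1, 2, 4, ... up to the largest power of 2 that is <= n-1 = 235774, i.e. 131072.
Copy costs = 1 + 2 + 4 + 8 + 16 + 32 + 64 + 128 + 256 + 512 + 1024 + 2048 + 4096 + 8192 + 16384 + 32768 + 65536 + 131072 = 262143
Total = 235775 + 262143 = 497918


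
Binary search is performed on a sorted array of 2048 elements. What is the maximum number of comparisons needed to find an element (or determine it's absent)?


Binary search halves the search space each comparison:
  Step 1: search space = 2048 -> 1024
  Step 2: search space = 1024 -> 512
  Step 3: search space = 512 -> 256
  Step 4: search space = 256 -> 128
  Step 5: search space = 128 -> 64
  Step 6: search space = 64 -> 32
  Step 7: search space = 32 -> 16
  Step 8: search space = 16 -> 8
  Step 9: search space = 8 -> 4
  Step 10: search space = 4 -> 2
  Step 11: search space = 2 -> 1
  Step 12: search space = 1 (final check)
Maximum comparisons = floor(log2(2048)) + 1 = 11 + 1 = 12


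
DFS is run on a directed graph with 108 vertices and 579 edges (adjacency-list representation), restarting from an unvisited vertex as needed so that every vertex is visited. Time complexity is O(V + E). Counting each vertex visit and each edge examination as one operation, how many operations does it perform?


A full DFS traversal processes each vertex exactly once (push/pop on stack).
Each directed edge is examined once.
V = 108, E = 579
V + E = 687


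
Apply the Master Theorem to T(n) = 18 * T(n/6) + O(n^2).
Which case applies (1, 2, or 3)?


The Master Theorem: T(n) = a*T(n/b) + O(n^c)
  a = 18, b = 6, c = 2
log_b(a) = log_6(18) ~ 1.613
Compare b^c with a: 6^2 = 36 > 18, so c > log_b(a).
Since c > log_b(a), Case 3 applies.
T(n) = O(n^2)
Master Theorem case = 3


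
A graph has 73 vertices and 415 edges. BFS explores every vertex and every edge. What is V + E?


A full BFS traversal dequeues each vertex once and examines each edge once.
Vertex visits: 73
Edge visits: 415
V + E = 73 + 415 = 488


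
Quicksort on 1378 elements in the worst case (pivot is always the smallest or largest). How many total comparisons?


In the worst case, each partition step picks the worst pivot:
  Partition 1: 1377 comparisons (n-1 elements to compare)
  Partition 2: 1376 comparisons
  Partition 3: 1375 comparisons
  Partition 4: 1374 comparisons
  Partition 5: 1373 comparisons
  ...
  Last partition: 0 comparisons
Total = (n-1) + (n-2) + ... + 1 + 0 = n*(n-1)/2
= 1378*1377/2 = 948753


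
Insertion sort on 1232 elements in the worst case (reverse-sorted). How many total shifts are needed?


In the worst case (reverse-sorted), each element shifts past all previous:
  Element 1: 1 shifts
  Element 2: 2 shifts
  Element 3: 3 shifts
  Element 4: 4 shifts
  Element 5: 5 shifts
  ...
  Element 1231: 1231 shifts
Total = 1 + 2 + ... + 1231
= 1232*(1232-1)/2 = 758296


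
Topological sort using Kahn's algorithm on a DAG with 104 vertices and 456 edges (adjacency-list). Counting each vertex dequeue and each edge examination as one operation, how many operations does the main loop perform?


Kahn's algorithm:
  1. Compute in-degrees: O(V + E)
  2. Process queue: each vertex dequeued once (O(V))
     each edge examined once (O(E))
Total = V + E = 104 + 456 = 560


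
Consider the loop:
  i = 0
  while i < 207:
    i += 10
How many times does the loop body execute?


Starting at i = 0, each iteration adds 10.
Iterations until i >= 207:
  Iteration 1: i = 0 -> i = 10
  Iteration 2: i = 10 -> i = 20
  Iteration 3: i = 20 -> i = 30
  Iteration 4: i = 30 -> i = 40
  Iteration 5: i = 40 -> i = 50
  Iteration 6: i = 50 -> i = 60
  Iteration 7: i = 60 -> i = 70
  Iteration 8: i = 70 -> i = 80
  ... continuing ...
Total iterations = ceil(207/10) = 21


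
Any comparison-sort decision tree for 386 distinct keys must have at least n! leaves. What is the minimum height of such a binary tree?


A binary decision tree of height h has at most 2^h leaves and needs at least n! of them, so h >= ceil(log2(n!)).
386! is far too large to multiply out, so use Stirling's series:
  ln(n!) ~ n ln n - n + (1/2) ln(2 pi n) + 1/(12n)  (error below 1/(360 n^3), negligible here)
  ln(386) = 5.9558374
  n ln n = 386 * 5.9558374 = 2298.9532
  (1/2) ln(2 pi * 386) = (1/2) ln(2425.3095) = 3.8969
  1/(12*386) = 0.0002
  ln(386!) ~ 2298.9532 - 386 + 3.8969 + 0.0002 = 1916.8503
Convert to base 2: log2(386!) = 1916.8503 / ln 2 = 1916.8503 / 0.69314718 = 2765.4304
ceil(2765.4304) = 2766


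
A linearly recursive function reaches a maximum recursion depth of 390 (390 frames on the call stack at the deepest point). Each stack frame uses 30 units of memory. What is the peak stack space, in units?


Maximum recursion depth = 390 frames
Memory per frame = 30 units
Total stack space = depth * frame_size
= 390 * 30 = 11700


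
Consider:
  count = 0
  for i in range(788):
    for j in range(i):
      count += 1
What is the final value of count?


For each i, the inner loop runs i times:
  i=0: inner runs 0 times
  i=1: inner runs 1 time
  i=2: inner runs 2 times
  i=3: inner runs 3 times
  i=4: inner runs 4 times
  i=5: inner runs 5 times
  i=6: inner runs 6 times
  i=7: inner runs 7 times
  ...
Total = 0 + 1 + 2 + ... + 787 = 788*(788-1)/2 = 310078


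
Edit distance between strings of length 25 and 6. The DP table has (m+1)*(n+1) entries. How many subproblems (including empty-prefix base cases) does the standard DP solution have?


The table includes base cases (empty prefixes).
Rows: (m+1) = 26
Columns: (n+1) = 7
Total = 26 * 7 = 182


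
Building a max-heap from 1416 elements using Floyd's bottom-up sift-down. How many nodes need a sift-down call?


In a heap of 1416 elements (0-indexed array):
  Last element index: 1415
  Parent of last element: floor((1415 - 1) / 2) = 707
  Internal nodes: indices 0 to 707
  Count = floor(1416/2) = 708


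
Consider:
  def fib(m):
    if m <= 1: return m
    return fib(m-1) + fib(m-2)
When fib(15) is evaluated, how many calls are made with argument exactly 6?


Let N(m) = number of times fib(m) is called while evaluating fib(15).
N(15) = 1 (the initial call).
N(14) = 1 (only fib(15) calls it).
For 1 <= m <= 13: fib(m) is called by fib(m+1) and fib(m+2), so
  N(m) = N(m+1) + N(m+2).
fib(0) is called only by fib(2), so N(0) = N(2).
Walk down from m=15:
  N(15)=1, N(14)=1, N(13)=2, N(12)=3, N(11)=5, N(10)=8, N(9)=13, N(8)=21, N(7)=34, N(6)=55
N(6) = 55


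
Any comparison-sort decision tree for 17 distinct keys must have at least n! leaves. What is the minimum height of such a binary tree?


A binary decision tree of height h has at most 2^h leaves and needs at least n! of them, so h >= ceil(log2(n!)).
Compute 17! as a running product:
  x2 = 2, x3 = 6, x4 = 24, x5 = 120
  x6 = 720, x7 = 5040, x8 = 40320, x9 = 362880
  x10 = 3628800, x11 = 39916800, x12 = 479001600, x13 = 6227020800
  x14 = 87178291200, x15 = 1307674368000, x16 = 20922789888000, x17 = 355687428096000
17! = 355687428096000
Bracket between powers of 2:
  2^48 = 281474976710656 < 355687428096000 <= 562949953421312 = 2^49
So ceil(log2(17!)) = 49


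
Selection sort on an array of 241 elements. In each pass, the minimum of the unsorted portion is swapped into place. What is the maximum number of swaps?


Selection sort performs one swap per pass:
  Pass 1: find min in positions 0 to 240, swap with position 0
  Pass 2: find min in positions 1 to 240, swap with position 1
  Pass 3: find min in positions 2 to 240, swap with position 2
  Pass 4: find min in positions 3 to 240, swap with position 3
  Pass 5: find min in positions 4 to 240, swap with position 4
  ... (235 more passes)
Total passes (and swaps) = n - 1 = 241 - 1 = 240


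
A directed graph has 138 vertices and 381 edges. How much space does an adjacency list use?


Adjacency list: one list head per vertex + one entry per edge
Vertex heads: 138
Edge entries: 381
Total = 138 + 381 = 519


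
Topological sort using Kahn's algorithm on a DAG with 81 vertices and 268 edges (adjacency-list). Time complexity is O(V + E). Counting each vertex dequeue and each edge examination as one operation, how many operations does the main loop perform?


Kahn's algorithm:
  1. Compute in-degrees: O(V + E)
  2. Process queue: each vertex dequeued once (O(V))
     each edge examined once (O(E))
Total = V + E = 81 + 268 = 349


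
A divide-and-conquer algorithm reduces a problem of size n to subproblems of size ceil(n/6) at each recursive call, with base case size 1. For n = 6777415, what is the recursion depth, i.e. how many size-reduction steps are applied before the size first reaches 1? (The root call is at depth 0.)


Each step divides the size by 6 (rounding up); after k steps the size is ceil(n/6^k), which equals 1 exactly when 6^k >= n.
So the depth is the smallest k with 6^k >= 6777415, i.e. ceil(log_6(6777415)).
6^8 = 1679616 < 6777415 <= 10077696 = 6^9
Recursion depth = 9


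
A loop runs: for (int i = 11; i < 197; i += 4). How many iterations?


Loop starts at i = 11, increments by 4, stops when i >= 197.
Number of iterations = ceil((197 - 11) / 4)
= ceil(186 / 4)
= 47


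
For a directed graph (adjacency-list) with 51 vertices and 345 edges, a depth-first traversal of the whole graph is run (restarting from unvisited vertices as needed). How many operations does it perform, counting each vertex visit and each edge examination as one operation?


A full DFS traversal visits each vertex once and examines each edge once.
V = 51
E = 345
Sum = 51 + 345 = 396


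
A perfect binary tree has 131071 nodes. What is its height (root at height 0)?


For a perfect binary tree of height h: n = 2^(h+1) - 1, so h = log2(n+1) - 1.
  n + 1 = 131072 = 2^17
  log2(131072) = 17
  height = 17 - 1 = 16


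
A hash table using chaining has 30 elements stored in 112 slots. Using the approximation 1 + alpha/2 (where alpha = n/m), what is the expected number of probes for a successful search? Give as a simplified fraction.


Load factor alpha = n/m = 30/112
Expected probes = 1 + alpha/2 = 1 + 30/(2*112)
= 1 + 30/224
= 224/224 + 30/224
= 254/224
Simplify: 127/112


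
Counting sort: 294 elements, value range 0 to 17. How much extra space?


n = 294 (output array)
k = 18 (count array for 18 distinct values)
Extra space = 294 + 18 = 312


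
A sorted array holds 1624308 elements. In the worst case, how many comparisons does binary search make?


Halving sequence: 1624308 -> 812154 -> 406077 -> 203038 -> 101519 -> 50759 -> 25379 -> 12689 -> 6344 -> 3172 -> 1586 -> 793 -> 396 -> 198 -> 99 -> 49 -> 24 -> 12 -> 6 -> 3 -> 1
Number of halvings = 20
Max comparisons = 20 + 1 = 21


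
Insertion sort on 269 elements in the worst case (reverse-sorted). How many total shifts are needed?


In the worst case (reverse-sorted), each element shifts past all previous:
  Element 1: 1 shifts
  Element 2: 2 shifts
  Element 3: 3 shifts
  Element 4: 4 shifts
  Element 5: 5 shifts
  ...
  Element 268: 268 shifts
Total = 1 + 2 + ... + 268
= 269*(269-1)/2 = 36046


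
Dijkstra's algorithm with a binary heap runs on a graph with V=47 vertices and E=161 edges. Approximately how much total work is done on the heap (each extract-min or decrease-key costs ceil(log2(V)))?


Dijkstra with a binary heap: each vertex is extracted once, each edge may relax once.
Each heap operation costs O(log V).
V + E = 47 + 161 = 208
ceil(log2(47)) = 6 (since 2^5 = 32 < 47 <= 64 = 2^6)
Total heap work = (V+E) * ceil(log2(V)) = 208 * 6 = 1248


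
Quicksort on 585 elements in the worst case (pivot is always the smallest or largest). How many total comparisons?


In the worst case, each partition step picks the worst pivot:
  Partition 1: 584 comparisons (n-1 elements to compare)
  Partition 2: 583 comparisons
  Partition 3: 582 comparisons
  Partition 4: 581 comparisons
  Partition 5: 580 comparisons
  ...
  Last partition: 0 comparisons
Total = (n-1) + (n-2) + ... + 1 + 0 = n*(n-1)/2
= 585*584/2 = 170820


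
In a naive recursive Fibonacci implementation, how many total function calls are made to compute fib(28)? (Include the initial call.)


Let C(m) = total calls to evaluate fib(m). Then C(0)=C(1)=1, and
C(m) = 1 + C(m-1) + C(m-2) for m >= 2.
Build the table (each entry = 1 + previous two):
  C(0) = 1
  C(1) = 1
  C(2) = 1 + 1 + 1 = 3
  C(3) = 1 + 3 + 1 = 5
  C(4) = 1 + 5 + 3 = 9
  C(5) = 1 + 9 + 5 = 15
  C(6) = 1 + 15 + 9 = 25
  C(7) = 1 + 25 + 15 = 41
  C(8) = 1 + 41 + 25 = 67
  C(9) = 1 + 67 + 41 = 109
  C(10) = 1 + 109 + 67 = 177
  C(11) = 1 + 177 + 109 = 287
  C(12) = 1 + 287 + 177 = 465
  C(13) = 1 + 465 + 287 = 753
  C(14) = 1 + 753 + 465 = 1219
  C(15) = 1 + 1219 + 753 = 1973
  C(16) = 1 + 1973 + 1219 = 3193
  C(17) = 1 + 3193 + 1973 = 5167
  C(18) = 1 + 5167 + 3193 = 8361
  C(19) = 1 + 8361 + 5167 = 13529
  C(20) = 1 + 13529 + 8361 = 21891
  C(21) = 1 + 21891 + 13529 = 35421
  C(22) = 1 + 35421 + 21891 = 57313
  C(23) = 1 + 57313 + 35421 = 92735
  C(24) = 1 + 92735 + 57313 = 150049
  C(25) = 1 + 150049 + 92735 = 242785
  C(26) = 1 + 242785 + 150049 = 392835
  C(27) = 1 + 392835 + 242785 = 635621
  C(28) = 1 + 635621 + 392835 = 1028457
Total calls for fib(28) = 1028457


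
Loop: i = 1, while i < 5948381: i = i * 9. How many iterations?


i multiplies by 9 each step:
i = 1 -> 9 -> 81 -> 729 -> 6561 -> 59049 -> 531441 -> 4782969 -> 43046721 (stop)
Iterations = ceil(log_9(5948381)) = 8


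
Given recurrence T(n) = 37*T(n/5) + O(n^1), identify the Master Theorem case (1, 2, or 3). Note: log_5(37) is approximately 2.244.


Master Theorem parameters: a=37, b=5, c=1
log_b(a) = 2.244
Compare b^c with a: 5^1 = 5 < 37, so c < log_b(a).
Comparing c=1 vs log_b(a)=2.244:
1 < 2.244 => Case 1
Result: T(n) = O(n^(log_5 37)) ~ O(n^2.244)
Master Theorem case = 1


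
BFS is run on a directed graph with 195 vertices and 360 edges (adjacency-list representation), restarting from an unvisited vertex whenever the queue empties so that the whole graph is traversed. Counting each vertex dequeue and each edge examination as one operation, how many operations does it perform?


A full BFS traversal dequeues each vertex exactly once and examines each directed edge exactly once.
V = 195 (vertex processing cost)
E = 360 (edge examination cost)
Total operations proportional to V + E = 195 + 360 = 555


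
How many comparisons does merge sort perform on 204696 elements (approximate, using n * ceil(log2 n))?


Recursion depth: ceil(log2(204696)) = 18
Each recursion level merges n = 204696 elements
Total = 204696 * 18 = 3684528


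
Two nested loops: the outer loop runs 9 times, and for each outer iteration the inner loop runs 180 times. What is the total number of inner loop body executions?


Outer loop: 9 iterations
Inner loop: 180 iterations per outer iteration
Total = 9 * 180 = 1620


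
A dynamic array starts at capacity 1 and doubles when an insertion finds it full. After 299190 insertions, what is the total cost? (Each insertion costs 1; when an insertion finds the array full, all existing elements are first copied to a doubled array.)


Insertion cost: 299190 (one per element)
Resizes occur just before inserting elements 2, 3, 5, 9, ...
Elements copied at each resize: 1 + 2 + 4 + 8 + 16 + 32 + 64 + 128 + 256 + 512 + 1024 + 2048 + 4096 + 8192 + 16384 + 32768 + 65536 + 131072 + 262144
Sum of copies = 524287 (geometric series: 2^k - 1)
Total = 299190 + 524287 = 823477


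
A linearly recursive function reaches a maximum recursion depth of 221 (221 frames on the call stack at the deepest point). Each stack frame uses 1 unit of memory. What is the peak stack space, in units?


Maximum recursion depth = 221 frames
Memory per frame = 1 unit
Total stack space = depth * frame_size
= 221 * 1 = 221


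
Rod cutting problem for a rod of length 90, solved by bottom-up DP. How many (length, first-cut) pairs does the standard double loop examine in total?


For each subproblem length i = 1..90, the inner loop considers i possible first cuts.
Total = 1 + 2 + ... + 90
= 90*(90+1)/2
= 90*91/2 = 4095


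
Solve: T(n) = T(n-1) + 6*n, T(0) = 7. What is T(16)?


Expanding the recurrence:
T(16) = T(15) + 6*16
       = T(14) + 6*15 + 6*16
       ...
       = T(0) + 6*(1 + 2 + ... + 16)
       = 7 + 6 * 16*17/2
       = 7 + 6 * 136
       = 7 + 816 = 823


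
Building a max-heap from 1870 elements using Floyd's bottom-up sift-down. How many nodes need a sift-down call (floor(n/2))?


In a heap of 1870 elements (0-indexed array):
  Last element index: 1869
  Parent of last element: floor((1869 - 1) / 2) = 934
  Internal nodes: indices 0 to 934
  Count = floor(1870/2) = 935


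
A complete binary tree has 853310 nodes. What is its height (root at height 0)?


In a complete binary tree, level k holds nodes 2^k .. 2^(k+1)-1 (1-indexed).
Height = floor(log2(n)) = floor(log2(853310)) = 19
Check: 2^19 = 524288 <= 853310 < 1048576 = 2^20


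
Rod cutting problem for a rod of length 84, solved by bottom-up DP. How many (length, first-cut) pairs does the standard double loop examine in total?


For each subproblem length i = 1..84, the inner loop considers i possible first cuts.
Total = 1 + 2 + ... + 84
= 84*(84+1)/2
= 84*85/2 = 3570


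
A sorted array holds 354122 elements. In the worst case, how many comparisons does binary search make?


Halving sequence: 354122 -> 177061 -> 88530 -> 44265 -> 22132 -> 11066 -> 5533 -> 2766 -> 1383 -> 691 -> 345 -> 172 -> 86 -> 43 -> 21 -> 10 -> 5 -> 2 -> 1
Number of halvings = 18
Max comparisons = 18 + 1 = 19


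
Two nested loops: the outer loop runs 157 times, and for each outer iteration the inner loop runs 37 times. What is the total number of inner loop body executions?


Outer loop: 157 iterations
Inner loop: 37 iterations per outer iteration
Total = 157 * 37 = 5809
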